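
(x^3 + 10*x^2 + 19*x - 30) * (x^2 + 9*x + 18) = x^5 + 19*x^4 + 127*x^3 + 321*x^2 + 72*x - 540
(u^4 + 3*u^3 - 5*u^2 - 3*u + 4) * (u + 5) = u^5 + 8*u^4 + 10*u^3 - 28*u^2 - 11*u + 20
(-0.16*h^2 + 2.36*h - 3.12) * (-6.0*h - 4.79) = 0.96*h^3 - 13.3936*h^2 + 7.4156*h + 14.9448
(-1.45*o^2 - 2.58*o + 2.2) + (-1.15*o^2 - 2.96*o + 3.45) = -2.6*o^2 - 5.54*o + 5.65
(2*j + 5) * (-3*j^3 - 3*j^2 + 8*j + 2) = -6*j^4 - 21*j^3 + j^2 + 44*j + 10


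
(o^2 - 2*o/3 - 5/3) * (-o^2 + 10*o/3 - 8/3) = -o^4 + 4*o^3 - 29*o^2/9 - 34*o/9 + 40/9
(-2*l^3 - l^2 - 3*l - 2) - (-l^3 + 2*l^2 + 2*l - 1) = -l^3 - 3*l^2 - 5*l - 1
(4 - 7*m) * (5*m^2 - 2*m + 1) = -35*m^3 + 34*m^2 - 15*m + 4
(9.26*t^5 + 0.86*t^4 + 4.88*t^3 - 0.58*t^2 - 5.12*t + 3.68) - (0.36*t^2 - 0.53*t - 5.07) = 9.26*t^5 + 0.86*t^4 + 4.88*t^3 - 0.94*t^2 - 4.59*t + 8.75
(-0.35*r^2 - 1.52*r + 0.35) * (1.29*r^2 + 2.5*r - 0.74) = -0.4515*r^4 - 2.8358*r^3 - 3.0895*r^2 + 1.9998*r - 0.259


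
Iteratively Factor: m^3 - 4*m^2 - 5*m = (m - 5)*(m^2 + m) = (m - 5)*(m + 1)*(m)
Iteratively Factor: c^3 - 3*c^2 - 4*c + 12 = (c - 2)*(c^2 - c - 6) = (c - 2)*(c + 2)*(c - 3)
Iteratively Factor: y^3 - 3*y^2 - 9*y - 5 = (y + 1)*(y^2 - 4*y - 5) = (y + 1)^2*(y - 5)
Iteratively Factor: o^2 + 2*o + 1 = (o + 1)*(o + 1)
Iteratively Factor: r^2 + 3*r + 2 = (r + 1)*(r + 2)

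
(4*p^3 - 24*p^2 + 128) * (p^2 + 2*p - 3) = 4*p^5 - 16*p^4 - 60*p^3 + 200*p^2 + 256*p - 384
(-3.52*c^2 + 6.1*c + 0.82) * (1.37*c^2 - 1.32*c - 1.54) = -4.8224*c^4 + 13.0034*c^3 - 1.5078*c^2 - 10.4764*c - 1.2628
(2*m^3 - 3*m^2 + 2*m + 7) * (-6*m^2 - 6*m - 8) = -12*m^5 + 6*m^4 - 10*m^3 - 30*m^2 - 58*m - 56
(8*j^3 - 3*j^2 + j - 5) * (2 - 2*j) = -16*j^4 + 22*j^3 - 8*j^2 + 12*j - 10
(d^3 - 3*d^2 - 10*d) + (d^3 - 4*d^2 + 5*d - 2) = 2*d^3 - 7*d^2 - 5*d - 2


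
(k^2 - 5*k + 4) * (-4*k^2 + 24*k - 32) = -4*k^4 + 44*k^3 - 168*k^2 + 256*k - 128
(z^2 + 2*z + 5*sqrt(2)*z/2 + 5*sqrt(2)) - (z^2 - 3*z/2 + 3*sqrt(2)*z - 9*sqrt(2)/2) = -sqrt(2)*z/2 + 7*z/2 + 19*sqrt(2)/2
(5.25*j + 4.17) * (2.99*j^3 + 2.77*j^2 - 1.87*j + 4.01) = 15.6975*j^4 + 27.0108*j^3 + 1.7334*j^2 + 13.2546*j + 16.7217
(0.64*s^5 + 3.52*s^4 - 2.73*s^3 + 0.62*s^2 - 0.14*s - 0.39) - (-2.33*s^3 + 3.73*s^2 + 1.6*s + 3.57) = 0.64*s^5 + 3.52*s^4 - 0.4*s^3 - 3.11*s^2 - 1.74*s - 3.96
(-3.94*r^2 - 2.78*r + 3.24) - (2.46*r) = -3.94*r^2 - 5.24*r + 3.24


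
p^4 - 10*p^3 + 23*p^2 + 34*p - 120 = (p - 5)*(p - 4)*(p - 3)*(p + 2)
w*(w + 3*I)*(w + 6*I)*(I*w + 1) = I*w^4 - 8*w^3 - 9*I*w^2 - 18*w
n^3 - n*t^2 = n*(n - t)*(n + t)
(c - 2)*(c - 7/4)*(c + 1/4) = c^3 - 7*c^2/2 + 41*c/16 + 7/8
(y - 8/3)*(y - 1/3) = y^2 - 3*y + 8/9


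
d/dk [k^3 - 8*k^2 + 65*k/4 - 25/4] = 3*k^2 - 16*k + 65/4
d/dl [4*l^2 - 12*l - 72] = 8*l - 12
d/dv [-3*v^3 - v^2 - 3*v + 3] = -9*v^2 - 2*v - 3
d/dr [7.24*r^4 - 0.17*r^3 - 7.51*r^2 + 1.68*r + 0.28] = 28.96*r^3 - 0.51*r^2 - 15.02*r + 1.68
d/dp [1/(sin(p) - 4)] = -cos(p)/(sin(p) - 4)^2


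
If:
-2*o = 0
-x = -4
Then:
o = 0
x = 4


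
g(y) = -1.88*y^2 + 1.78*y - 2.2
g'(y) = 1.78 - 3.76*y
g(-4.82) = -54.46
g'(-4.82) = 19.90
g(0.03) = -2.15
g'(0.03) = 1.67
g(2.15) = -7.06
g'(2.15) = -6.30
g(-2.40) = -17.30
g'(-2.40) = 10.80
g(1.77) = -4.94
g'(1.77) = -4.88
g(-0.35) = -3.05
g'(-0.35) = 3.10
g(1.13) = -2.59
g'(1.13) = -2.47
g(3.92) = -24.11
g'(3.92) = -12.96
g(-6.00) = -80.56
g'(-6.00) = 24.34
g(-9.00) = -170.50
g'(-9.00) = 35.62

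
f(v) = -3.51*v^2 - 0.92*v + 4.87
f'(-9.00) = 62.26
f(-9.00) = -271.16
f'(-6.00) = 41.20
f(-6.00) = -115.97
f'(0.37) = -3.52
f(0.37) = 4.05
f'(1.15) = -8.99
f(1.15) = -0.83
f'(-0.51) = 2.66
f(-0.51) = 4.43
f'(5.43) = -39.04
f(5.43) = -103.62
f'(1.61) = -12.22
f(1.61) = -5.71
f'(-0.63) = 3.50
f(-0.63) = 4.06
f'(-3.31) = 22.32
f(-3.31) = -30.54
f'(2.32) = -17.21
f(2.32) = -16.16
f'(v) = -7.02*v - 0.92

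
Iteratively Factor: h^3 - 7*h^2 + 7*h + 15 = (h - 3)*(h^2 - 4*h - 5) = (h - 5)*(h - 3)*(h + 1)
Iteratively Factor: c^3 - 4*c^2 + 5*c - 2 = (c - 2)*(c^2 - 2*c + 1) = (c - 2)*(c - 1)*(c - 1)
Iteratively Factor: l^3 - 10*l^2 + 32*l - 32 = (l - 4)*(l^2 - 6*l + 8) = (l - 4)^2*(l - 2)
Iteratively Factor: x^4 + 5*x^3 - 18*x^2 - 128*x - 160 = (x + 4)*(x^3 + x^2 - 22*x - 40) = (x + 4)^2*(x^2 - 3*x - 10) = (x + 2)*(x + 4)^2*(x - 5)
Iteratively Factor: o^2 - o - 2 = (o - 2)*(o + 1)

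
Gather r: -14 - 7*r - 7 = -7*r - 21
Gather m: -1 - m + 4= 3 - m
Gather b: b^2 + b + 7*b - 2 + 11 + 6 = b^2 + 8*b + 15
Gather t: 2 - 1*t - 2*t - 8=-3*t - 6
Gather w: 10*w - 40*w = -30*w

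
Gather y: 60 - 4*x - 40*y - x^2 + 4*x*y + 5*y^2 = -x^2 - 4*x + 5*y^2 + y*(4*x - 40) + 60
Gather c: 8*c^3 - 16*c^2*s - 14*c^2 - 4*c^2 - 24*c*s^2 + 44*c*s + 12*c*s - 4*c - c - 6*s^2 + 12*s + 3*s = 8*c^3 + c^2*(-16*s - 18) + c*(-24*s^2 + 56*s - 5) - 6*s^2 + 15*s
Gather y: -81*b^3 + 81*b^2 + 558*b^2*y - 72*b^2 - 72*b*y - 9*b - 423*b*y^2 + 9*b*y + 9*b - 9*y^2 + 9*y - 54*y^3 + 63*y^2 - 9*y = -81*b^3 + 9*b^2 - 54*y^3 + y^2*(54 - 423*b) + y*(558*b^2 - 63*b)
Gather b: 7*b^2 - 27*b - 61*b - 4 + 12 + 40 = 7*b^2 - 88*b + 48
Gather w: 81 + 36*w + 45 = 36*w + 126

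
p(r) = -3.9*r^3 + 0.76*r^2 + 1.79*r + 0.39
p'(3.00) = -98.95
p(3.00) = -92.70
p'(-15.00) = -2653.51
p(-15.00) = 13307.04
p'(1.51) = -22.59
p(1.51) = -8.60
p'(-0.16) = 1.25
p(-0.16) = 0.14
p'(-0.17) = 1.19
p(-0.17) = 0.13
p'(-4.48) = -239.84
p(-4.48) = 358.29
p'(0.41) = 0.45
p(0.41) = 0.98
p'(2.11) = -47.09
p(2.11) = -29.09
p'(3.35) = -124.42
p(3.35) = -131.71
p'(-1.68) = -33.79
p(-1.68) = 18.02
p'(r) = -11.7*r^2 + 1.52*r + 1.79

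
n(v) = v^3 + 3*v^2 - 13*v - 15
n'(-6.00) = 59.00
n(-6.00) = -45.00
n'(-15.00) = 572.00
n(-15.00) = -2520.00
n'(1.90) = 9.23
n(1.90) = -22.01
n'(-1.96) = -13.24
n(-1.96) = 14.48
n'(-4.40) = 18.68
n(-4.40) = 15.10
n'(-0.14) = -13.78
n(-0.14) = -13.12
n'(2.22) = 15.11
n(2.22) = -18.13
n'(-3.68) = 5.55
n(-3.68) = 23.63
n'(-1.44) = -15.42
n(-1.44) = 6.95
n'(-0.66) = -15.65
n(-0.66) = -5.40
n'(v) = 3*v^2 + 6*v - 13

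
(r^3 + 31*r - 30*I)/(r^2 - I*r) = r + I + 30/r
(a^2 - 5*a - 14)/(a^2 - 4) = (a - 7)/(a - 2)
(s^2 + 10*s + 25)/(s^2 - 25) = (s + 5)/(s - 5)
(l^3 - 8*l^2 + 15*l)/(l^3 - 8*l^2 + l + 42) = l*(l - 5)/(l^2 - 5*l - 14)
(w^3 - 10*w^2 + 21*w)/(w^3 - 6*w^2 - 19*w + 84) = w/(w + 4)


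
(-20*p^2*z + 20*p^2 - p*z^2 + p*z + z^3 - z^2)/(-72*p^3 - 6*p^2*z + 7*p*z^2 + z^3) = (-5*p*z + 5*p + z^2 - z)/(-18*p^2 + 3*p*z + z^2)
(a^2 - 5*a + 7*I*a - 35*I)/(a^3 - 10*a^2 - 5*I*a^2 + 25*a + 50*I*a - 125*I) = (a + 7*I)/(a^2 - 5*a*(1 + I) + 25*I)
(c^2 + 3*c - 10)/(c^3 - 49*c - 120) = (c - 2)/(c^2 - 5*c - 24)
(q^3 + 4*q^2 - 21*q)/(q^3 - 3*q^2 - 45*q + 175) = q*(q - 3)/(q^2 - 10*q + 25)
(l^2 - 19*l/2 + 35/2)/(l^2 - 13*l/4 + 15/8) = 4*(l - 7)/(4*l - 3)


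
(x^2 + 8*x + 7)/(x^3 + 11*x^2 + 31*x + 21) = 1/(x + 3)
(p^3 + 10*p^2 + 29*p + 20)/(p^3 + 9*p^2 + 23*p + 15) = (p + 4)/(p + 3)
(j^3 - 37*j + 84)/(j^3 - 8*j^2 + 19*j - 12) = (j + 7)/(j - 1)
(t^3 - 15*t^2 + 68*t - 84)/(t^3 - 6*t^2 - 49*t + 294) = (t - 2)/(t + 7)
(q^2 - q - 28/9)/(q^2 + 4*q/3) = (q - 7/3)/q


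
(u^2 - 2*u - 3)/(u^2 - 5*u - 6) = (u - 3)/(u - 6)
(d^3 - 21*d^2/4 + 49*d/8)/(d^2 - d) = (8*d^2 - 42*d + 49)/(8*(d - 1))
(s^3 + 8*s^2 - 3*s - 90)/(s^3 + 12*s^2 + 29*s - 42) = (s^2 + 2*s - 15)/(s^2 + 6*s - 7)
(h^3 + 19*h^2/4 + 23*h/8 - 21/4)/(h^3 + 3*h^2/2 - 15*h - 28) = (h - 3/4)/(h - 4)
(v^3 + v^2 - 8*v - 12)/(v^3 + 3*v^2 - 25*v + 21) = (v^2 + 4*v + 4)/(v^2 + 6*v - 7)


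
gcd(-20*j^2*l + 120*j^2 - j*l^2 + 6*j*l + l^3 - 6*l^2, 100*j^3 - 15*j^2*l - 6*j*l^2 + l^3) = 20*j^2 + j*l - l^2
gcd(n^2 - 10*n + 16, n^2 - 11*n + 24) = n - 8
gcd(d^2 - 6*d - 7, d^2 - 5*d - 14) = d - 7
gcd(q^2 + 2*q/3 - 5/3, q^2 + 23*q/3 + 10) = q + 5/3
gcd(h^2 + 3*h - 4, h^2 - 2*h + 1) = h - 1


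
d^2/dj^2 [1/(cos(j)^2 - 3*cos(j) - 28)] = (4*sin(j)^4 - 123*sin(j)^2 - 291*cos(j)/4 - 9*cos(3*j)/4 + 45)/(sin(j)^2 + 3*cos(j) + 27)^3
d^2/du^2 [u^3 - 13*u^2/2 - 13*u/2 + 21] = 6*u - 13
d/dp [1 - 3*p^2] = -6*p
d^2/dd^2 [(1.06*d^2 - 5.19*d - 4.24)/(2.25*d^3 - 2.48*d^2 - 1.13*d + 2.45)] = (10.7325*d^6 - 157.64625*d^5 - 67.6485*d^4 + 200.56831*d^3 + 290.176884*d^2 - 120.261696*d - 78.364322)/(11.390625*d^9 - 37.665*d^8 + 24.353325*d^7 + 59.788783*d^6 - 94.256781*d^5 - 1.66944599999999*d^4 + 80.269258*d^3 - 35.273385*d^2 - 20.348475*d + 14.706125)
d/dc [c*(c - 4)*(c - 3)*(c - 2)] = 4*c^3 - 27*c^2 + 52*c - 24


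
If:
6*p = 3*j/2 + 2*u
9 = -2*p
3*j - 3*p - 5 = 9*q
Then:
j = -4*u/3 - 18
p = -9/2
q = -4*u/9 - 91/18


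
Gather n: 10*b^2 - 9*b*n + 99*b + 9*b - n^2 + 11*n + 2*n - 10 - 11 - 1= 10*b^2 + 108*b - n^2 + n*(13 - 9*b) - 22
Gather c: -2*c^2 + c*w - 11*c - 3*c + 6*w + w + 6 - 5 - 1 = -2*c^2 + c*(w - 14) + 7*w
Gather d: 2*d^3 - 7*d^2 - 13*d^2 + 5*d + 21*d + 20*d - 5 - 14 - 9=2*d^3 - 20*d^2 + 46*d - 28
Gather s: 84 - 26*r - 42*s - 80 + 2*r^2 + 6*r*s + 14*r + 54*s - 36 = 2*r^2 - 12*r + s*(6*r + 12) - 32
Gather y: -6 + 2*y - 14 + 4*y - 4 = 6*y - 24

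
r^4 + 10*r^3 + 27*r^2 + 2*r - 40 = (r - 1)*(r + 2)*(r + 4)*(r + 5)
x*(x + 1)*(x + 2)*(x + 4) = x^4 + 7*x^3 + 14*x^2 + 8*x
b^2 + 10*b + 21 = (b + 3)*(b + 7)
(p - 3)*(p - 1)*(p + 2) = p^3 - 2*p^2 - 5*p + 6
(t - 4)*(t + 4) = t^2 - 16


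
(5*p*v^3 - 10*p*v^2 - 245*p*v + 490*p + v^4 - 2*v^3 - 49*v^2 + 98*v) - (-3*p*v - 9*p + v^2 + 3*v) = 5*p*v^3 - 10*p*v^2 - 242*p*v + 499*p + v^4 - 2*v^3 - 50*v^2 + 95*v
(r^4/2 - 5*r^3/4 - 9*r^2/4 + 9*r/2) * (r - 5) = r^5/2 - 15*r^4/4 + 4*r^3 + 63*r^2/4 - 45*r/2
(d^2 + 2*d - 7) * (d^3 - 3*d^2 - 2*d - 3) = d^5 - d^4 - 15*d^3 + 14*d^2 + 8*d + 21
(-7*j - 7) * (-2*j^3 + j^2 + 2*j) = 14*j^4 + 7*j^3 - 21*j^2 - 14*j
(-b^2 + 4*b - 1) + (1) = -b^2 + 4*b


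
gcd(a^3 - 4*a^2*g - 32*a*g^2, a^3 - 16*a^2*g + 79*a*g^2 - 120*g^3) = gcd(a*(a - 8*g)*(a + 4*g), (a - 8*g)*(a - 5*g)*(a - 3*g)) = a - 8*g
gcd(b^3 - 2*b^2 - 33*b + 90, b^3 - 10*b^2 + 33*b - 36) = b - 3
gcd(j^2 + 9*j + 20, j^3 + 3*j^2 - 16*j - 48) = j + 4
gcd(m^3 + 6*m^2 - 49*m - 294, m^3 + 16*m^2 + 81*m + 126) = m^2 + 13*m + 42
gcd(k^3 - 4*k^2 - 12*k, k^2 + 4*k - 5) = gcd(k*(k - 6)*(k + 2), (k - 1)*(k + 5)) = 1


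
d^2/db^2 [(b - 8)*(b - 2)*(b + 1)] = 6*b - 18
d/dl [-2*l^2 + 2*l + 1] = 2 - 4*l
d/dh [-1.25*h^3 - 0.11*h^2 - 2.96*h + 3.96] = -3.75*h^2 - 0.22*h - 2.96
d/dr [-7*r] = -7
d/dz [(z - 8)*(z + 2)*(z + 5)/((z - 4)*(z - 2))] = (z^4 - 12*z^3 + 76*z^2 + 144*z - 848)/(z^4 - 12*z^3 + 52*z^2 - 96*z + 64)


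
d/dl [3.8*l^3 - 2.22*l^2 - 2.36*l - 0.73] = 11.4*l^2 - 4.44*l - 2.36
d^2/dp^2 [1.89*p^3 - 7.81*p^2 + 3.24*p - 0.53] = 11.34*p - 15.62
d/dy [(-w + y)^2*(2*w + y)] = -3*w^2 + 3*y^2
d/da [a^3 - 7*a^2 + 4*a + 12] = 3*a^2 - 14*a + 4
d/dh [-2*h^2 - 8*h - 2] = -4*h - 8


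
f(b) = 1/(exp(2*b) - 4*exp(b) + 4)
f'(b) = (-2*exp(2*b) + 4*exp(b))/(exp(2*b) - 4*exp(b) + 4)^2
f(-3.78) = 0.26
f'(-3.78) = 0.01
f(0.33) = 2.70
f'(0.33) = 12.31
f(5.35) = 0.00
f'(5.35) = -0.00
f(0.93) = 3.50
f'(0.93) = -33.19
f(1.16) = 0.71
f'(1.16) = -3.79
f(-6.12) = 0.25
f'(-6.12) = 0.00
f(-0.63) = 0.46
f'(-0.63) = 0.34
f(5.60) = 0.00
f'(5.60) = -0.00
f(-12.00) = 0.25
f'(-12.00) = 0.00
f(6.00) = 0.00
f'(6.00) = 0.00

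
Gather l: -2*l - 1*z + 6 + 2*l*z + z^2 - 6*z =l*(2*z - 2) + z^2 - 7*z + 6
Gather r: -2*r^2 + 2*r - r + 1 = -2*r^2 + r + 1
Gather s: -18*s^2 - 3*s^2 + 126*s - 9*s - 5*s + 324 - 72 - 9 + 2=-21*s^2 + 112*s + 245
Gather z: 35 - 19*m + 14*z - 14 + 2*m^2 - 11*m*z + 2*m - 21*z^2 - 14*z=2*m^2 - 11*m*z - 17*m - 21*z^2 + 21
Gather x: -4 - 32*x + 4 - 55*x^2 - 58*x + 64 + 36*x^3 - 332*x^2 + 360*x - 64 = 36*x^3 - 387*x^2 + 270*x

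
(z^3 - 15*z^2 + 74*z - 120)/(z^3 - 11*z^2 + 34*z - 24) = (z - 5)/(z - 1)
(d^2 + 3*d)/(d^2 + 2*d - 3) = d/(d - 1)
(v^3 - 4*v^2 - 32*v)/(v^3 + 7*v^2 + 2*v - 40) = v*(v - 8)/(v^2 + 3*v - 10)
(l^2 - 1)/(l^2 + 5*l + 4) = (l - 1)/(l + 4)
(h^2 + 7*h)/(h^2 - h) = (h + 7)/(h - 1)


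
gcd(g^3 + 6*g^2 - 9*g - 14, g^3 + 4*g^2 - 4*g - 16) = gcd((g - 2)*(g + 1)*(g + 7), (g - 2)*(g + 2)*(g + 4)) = g - 2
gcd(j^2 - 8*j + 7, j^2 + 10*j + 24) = 1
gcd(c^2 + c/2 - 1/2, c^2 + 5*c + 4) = c + 1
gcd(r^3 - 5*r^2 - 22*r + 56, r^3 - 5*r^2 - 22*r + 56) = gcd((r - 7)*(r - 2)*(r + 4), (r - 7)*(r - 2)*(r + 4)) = r^3 - 5*r^2 - 22*r + 56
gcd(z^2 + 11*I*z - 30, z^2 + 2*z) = 1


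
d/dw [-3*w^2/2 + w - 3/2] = 1 - 3*w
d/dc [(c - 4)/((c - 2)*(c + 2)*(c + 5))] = (-2*c^3 + 7*c^2 + 40*c - 36)/(c^6 + 10*c^5 + 17*c^4 - 80*c^3 - 184*c^2 + 160*c + 400)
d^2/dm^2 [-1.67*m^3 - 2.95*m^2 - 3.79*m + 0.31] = -10.02*m - 5.9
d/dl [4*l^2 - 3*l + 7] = 8*l - 3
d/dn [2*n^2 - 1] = 4*n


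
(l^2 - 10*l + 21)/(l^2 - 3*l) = (l - 7)/l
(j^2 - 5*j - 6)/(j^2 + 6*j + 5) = (j - 6)/(j + 5)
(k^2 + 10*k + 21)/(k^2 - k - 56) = (k + 3)/(k - 8)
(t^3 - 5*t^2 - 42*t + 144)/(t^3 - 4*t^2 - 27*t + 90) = (t^2 - 2*t - 48)/(t^2 - t - 30)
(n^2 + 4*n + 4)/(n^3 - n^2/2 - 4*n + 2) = 2*(n + 2)/(2*n^2 - 5*n + 2)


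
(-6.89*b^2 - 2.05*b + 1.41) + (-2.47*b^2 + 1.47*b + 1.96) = -9.36*b^2 - 0.58*b + 3.37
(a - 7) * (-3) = 21 - 3*a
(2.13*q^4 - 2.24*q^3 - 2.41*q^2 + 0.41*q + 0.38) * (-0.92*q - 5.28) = -1.9596*q^5 - 9.1856*q^4 + 14.0444*q^3 + 12.3476*q^2 - 2.5144*q - 2.0064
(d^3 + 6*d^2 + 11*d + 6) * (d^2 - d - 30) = d^5 + 5*d^4 - 25*d^3 - 185*d^2 - 336*d - 180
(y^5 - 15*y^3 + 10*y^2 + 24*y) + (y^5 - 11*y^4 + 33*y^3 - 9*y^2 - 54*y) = 2*y^5 - 11*y^4 + 18*y^3 + y^2 - 30*y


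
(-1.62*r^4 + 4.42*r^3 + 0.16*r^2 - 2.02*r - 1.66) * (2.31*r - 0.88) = -3.7422*r^5 + 11.6358*r^4 - 3.52*r^3 - 4.807*r^2 - 2.057*r + 1.4608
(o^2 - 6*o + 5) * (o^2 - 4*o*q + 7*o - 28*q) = o^4 - 4*o^3*q + o^3 - 4*o^2*q - 37*o^2 + 148*o*q + 35*o - 140*q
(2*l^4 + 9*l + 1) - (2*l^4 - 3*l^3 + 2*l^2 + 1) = 3*l^3 - 2*l^2 + 9*l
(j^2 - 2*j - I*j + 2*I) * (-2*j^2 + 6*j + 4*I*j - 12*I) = -2*j^4 + 10*j^3 + 6*I*j^3 - 8*j^2 - 30*I*j^2 - 20*j + 36*I*j + 24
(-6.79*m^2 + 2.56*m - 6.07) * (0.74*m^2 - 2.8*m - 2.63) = -5.0246*m^4 + 20.9064*m^3 + 6.1979*m^2 + 10.2632*m + 15.9641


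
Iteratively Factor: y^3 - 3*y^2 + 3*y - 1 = (y - 1)*(y^2 - 2*y + 1) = (y - 1)^2*(y - 1)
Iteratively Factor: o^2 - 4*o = (o - 4)*(o)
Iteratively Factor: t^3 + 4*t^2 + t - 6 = (t + 2)*(t^2 + 2*t - 3) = (t - 1)*(t + 2)*(t + 3)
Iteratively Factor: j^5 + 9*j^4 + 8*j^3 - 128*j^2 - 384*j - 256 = (j + 4)*(j^4 + 5*j^3 - 12*j^2 - 80*j - 64) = (j + 1)*(j + 4)*(j^3 + 4*j^2 - 16*j - 64) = (j - 4)*(j + 1)*(j + 4)*(j^2 + 8*j + 16) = (j - 4)*(j + 1)*(j + 4)^2*(j + 4)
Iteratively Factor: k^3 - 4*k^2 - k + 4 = (k + 1)*(k^2 - 5*k + 4) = (k - 4)*(k + 1)*(k - 1)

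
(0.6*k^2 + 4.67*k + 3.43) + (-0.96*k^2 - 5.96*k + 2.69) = -0.36*k^2 - 1.29*k + 6.12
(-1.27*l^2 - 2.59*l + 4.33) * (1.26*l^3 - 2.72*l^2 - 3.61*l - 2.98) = -1.6002*l^5 + 0.191*l^4 + 17.0853*l^3 + 1.3569*l^2 - 7.9131*l - 12.9034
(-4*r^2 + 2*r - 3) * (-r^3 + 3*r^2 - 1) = 4*r^5 - 14*r^4 + 9*r^3 - 5*r^2 - 2*r + 3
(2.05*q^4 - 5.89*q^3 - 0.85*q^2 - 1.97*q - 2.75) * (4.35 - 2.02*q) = -4.141*q^5 + 20.8153*q^4 - 23.9045*q^3 + 0.2819*q^2 - 3.0145*q - 11.9625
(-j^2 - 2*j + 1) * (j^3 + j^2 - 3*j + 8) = -j^5 - 3*j^4 + 2*j^3 - j^2 - 19*j + 8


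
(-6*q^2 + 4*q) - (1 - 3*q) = -6*q^2 + 7*q - 1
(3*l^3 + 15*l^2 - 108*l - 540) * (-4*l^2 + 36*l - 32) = -12*l^5 + 48*l^4 + 876*l^3 - 2208*l^2 - 15984*l + 17280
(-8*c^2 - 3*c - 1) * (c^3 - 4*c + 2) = -8*c^5 - 3*c^4 + 31*c^3 - 4*c^2 - 2*c - 2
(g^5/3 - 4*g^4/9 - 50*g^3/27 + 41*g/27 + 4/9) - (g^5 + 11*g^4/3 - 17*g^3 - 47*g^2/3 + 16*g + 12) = -2*g^5/3 - 37*g^4/9 + 409*g^3/27 + 47*g^2/3 - 391*g/27 - 104/9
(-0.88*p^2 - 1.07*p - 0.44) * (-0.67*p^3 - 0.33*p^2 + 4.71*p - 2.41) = 0.5896*p^5 + 1.0073*p^4 - 3.4969*p^3 - 2.7737*p^2 + 0.5063*p + 1.0604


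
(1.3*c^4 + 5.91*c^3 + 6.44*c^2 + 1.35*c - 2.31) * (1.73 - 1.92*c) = -2.496*c^5 - 9.0982*c^4 - 2.1405*c^3 + 8.5492*c^2 + 6.7707*c - 3.9963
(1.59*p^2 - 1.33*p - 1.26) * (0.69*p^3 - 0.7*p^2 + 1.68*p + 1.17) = 1.0971*p^5 - 2.0307*p^4 + 2.7328*p^3 + 0.5079*p^2 - 3.6729*p - 1.4742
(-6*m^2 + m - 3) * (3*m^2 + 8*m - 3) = -18*m^4 - 45*m^3 + 17*m^2 - 27*m + 9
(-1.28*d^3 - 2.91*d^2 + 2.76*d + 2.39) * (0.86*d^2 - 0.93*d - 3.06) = -1.1008*d^5 - 1.3122*d^4 + 8.9967*d^3 + 8.3932*d^2 - 10.6683*d - 7.3134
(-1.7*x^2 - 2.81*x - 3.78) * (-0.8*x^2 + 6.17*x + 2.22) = 1.36*x^4 - 8.241*x^3 - 18.0877*x^2 - 29.5608*x - 8.3916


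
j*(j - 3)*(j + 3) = j^3 - 9*j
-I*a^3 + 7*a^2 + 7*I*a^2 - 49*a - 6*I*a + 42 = (a - 6)*(a + 7*I)*(-I*a + I)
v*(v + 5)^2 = v^3 + 10*v^2 + 25*v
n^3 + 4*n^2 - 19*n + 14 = (n - 2)*(n - 1)*(n + 7)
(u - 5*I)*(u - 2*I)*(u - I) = u^3 - 8*I*u^2 - 17*u + 10*I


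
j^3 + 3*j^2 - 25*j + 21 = (j - 3)*(j - 1)*(j + 7)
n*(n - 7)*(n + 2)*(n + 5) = n^4 - 39*n^2 - 70*n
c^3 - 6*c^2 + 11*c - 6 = (c - 3)*(c - 2)*(c - 1)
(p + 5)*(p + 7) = p^2 + 12*p + 35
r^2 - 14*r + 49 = (r - 7)^2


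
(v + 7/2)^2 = v^2 + 7*v + 49/4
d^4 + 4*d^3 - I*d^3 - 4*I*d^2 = d^2*(d + 4)*(d - I)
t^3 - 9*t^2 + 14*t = t*(t - 7)*(t - 2)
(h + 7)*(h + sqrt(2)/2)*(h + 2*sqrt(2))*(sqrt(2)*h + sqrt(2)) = sqrt(2)*h^4 + 5*h^3 + 8*sqrt(2)*h^3 + 9*sqrt(2)*h^2 + 40*h^2 + 16*sqrt(2)*h + 35*h + 14*sqrt(2)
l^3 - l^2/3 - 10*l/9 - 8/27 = (l - 4/3)*(l + 1/3)*(l + 2/3)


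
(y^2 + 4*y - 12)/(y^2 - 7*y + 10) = (y + 6)/(y - 5)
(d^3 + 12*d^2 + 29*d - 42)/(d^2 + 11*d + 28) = (d^2 + 5*d - 6)/(d + 4)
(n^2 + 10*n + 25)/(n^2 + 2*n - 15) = (n + 5)/(n - 3)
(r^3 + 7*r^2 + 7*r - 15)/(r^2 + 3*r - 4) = (r^2 + 8*r + 15)/(r + 4)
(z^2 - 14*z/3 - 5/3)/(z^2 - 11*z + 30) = (z + 1/3)/(z - 6)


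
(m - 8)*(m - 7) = m^2 - 15*m + 56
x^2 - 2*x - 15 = (x - 5)*(x + 3)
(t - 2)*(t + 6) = t^2 + 4*t - 12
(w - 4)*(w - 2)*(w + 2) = w^3 - 4*w^2 - 4*w + 16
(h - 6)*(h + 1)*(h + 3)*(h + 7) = h^4 + 5*h^3 - 35*h^2 - 165*h - 126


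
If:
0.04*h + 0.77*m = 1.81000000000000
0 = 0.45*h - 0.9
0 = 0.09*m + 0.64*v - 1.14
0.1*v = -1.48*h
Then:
No Solution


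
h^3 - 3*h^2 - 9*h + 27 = (h - 3)^2*(h + 3)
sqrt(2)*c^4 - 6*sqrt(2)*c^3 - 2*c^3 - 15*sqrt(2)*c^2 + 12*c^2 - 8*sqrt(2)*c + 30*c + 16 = (c - 8)*(c + 1)*(c - sqrt(2))*(sqrt(2)*c + sqrt(2))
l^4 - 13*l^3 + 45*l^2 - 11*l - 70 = (l - 7)*(l - 5)*(l - 2)*(l + 1)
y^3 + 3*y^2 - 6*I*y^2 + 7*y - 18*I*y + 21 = (y + 3)*(y - 7*I)*(y + I)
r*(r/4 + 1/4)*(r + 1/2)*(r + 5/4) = r^4/4 + 11*r^3/16 + 19*r^2/32 + 5*r/32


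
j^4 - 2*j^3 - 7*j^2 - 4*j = j*(j - 4)*(j + 1)^2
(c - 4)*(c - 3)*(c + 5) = c^3 - 2*c^2 - 23*c + 60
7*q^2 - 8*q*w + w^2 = (-7*q + w)*(-q + w)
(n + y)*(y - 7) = n*y - 7*n + y^2 - 7*y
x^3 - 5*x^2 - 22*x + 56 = (x - 7)*(x - 2)*(x + 4)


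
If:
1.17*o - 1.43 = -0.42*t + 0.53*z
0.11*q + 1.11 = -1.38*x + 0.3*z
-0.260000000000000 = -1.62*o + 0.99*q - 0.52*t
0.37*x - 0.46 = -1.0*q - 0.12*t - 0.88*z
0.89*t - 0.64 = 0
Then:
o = 0.70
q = 1.26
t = 0.72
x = -1.03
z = -0.58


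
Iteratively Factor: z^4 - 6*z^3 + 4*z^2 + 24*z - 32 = (z + 2)*(z^3 - 8*z^2 + 20*z - 16) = (z - 4)*(z + 2)*(z^2 - 4*z + 4) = (z - 4)*(z - 2)*(z + 2)*(z - 2)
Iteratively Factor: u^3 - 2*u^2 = (u)*(u^2 - 2*u) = u*(u - 2)*(u)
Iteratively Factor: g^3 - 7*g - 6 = (g + 2)*(g^2 - 2*g - 3) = (g - 3)*(g + 2)*(g + 1)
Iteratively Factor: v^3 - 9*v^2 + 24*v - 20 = (v - 2)*(v^2 - 7*v + 10) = (v - 2)^2*(v - 5)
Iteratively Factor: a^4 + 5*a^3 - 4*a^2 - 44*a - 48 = (a + 4)*(a^3 + a^2 - 8*a - 12) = (a + 2)*(a + 4)*(a^2 - a - 6) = (a + 2)^2*(a + 4)*(a - 3)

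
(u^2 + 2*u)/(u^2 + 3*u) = (u + 2)/(u + 3)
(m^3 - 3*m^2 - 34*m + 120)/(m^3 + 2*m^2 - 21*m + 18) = (m^2 - 9*m + 20)/(m^2 - 4*m + 3)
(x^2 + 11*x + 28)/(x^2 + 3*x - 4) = (x + 7)/(x - 1)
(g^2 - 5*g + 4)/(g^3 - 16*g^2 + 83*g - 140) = (g - 1)/(g^2 - 12*g + 35)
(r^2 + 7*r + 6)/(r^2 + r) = (r + 6)/r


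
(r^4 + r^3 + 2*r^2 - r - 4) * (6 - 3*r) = -3*r^5 + 3*r^4 + 15*r^2 + 6*r - 24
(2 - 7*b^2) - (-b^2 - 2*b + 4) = -6*b^2 + 2*b - 2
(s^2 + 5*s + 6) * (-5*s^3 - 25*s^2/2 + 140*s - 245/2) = -5*s^5 - 75*s^4/2 + 95*s^3/2 + 1005*s^2/2 + 455*s/2 - 735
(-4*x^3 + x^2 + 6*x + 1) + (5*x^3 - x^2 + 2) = x^3 + 6*x + 3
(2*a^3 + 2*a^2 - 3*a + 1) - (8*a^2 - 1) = 2*a^3 - 6*a^2 - 3*a + 2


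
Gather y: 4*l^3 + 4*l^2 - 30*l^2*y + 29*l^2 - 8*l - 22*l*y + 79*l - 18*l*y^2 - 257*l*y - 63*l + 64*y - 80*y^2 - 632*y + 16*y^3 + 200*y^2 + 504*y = 4*l^3 + 33*l^2 + 8*l + 16*y^3 + y^2*(120 - 18*l) + y*(-30*l^2 - 279*l - 64)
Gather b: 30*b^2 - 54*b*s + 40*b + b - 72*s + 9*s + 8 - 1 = 30*b^2 + b*(41 - 54*s) - 63*s + 7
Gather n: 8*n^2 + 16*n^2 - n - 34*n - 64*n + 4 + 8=24*n^2 - 99*n + 12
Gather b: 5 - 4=1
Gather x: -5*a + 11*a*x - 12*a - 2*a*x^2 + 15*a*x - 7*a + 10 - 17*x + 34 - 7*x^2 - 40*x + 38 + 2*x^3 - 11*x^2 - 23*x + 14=-24*a + 2*x^3 + x^2*(-2*a - 18) + x*(26*a - 80) + 96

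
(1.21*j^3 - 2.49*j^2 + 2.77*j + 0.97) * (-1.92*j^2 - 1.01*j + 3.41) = -2.3232*j^5 + 3.5587*j^4 + 1.3226*j^3 - 13.151*j^2 + 8.466*j + 3.3077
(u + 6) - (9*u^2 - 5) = -9*u^2 + u + 11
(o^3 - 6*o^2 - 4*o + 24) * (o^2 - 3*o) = o^5 - 9*o^4 + 14*o^3 + 36*o^2 - 72*o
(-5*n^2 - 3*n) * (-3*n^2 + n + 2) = 15*n^4 + 4*n^3 - 13*n^2 - 6*n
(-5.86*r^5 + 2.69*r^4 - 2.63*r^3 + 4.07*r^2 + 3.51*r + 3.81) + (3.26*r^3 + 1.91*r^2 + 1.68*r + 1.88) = -5.86*r^5 + 2.69*r^4 + 0.63*r^3 + 5.98*r^2 + 5.19*r + 5.69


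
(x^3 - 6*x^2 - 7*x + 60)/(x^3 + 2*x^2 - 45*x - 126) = (x^2 - 9*x + 20)/(x^2 - x - 42)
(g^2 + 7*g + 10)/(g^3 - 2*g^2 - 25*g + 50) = (g + 2)/(g^2 - 7*g + 10)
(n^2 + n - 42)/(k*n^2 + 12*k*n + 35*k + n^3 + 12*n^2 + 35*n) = (n - 6)/(k*n + 5*k + n^2 + 5*n)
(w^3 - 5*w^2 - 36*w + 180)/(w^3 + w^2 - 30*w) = (w - 6)/w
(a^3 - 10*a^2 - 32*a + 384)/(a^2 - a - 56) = (a^2 - 2*a - 48)/(a + 7)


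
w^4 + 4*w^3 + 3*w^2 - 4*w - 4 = (w - 1)*(w + 1)*(w + 2)^2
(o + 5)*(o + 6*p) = o^2 + 6*o*p + 5*o + 30*p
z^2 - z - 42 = (z - 7)*(z + 6)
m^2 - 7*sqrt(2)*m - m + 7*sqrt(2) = (m - 1)*(m - 7*sqrt(2))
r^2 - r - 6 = (r - 3)*(r + 2)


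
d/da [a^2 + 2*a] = 2*a + 2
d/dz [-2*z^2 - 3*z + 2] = -4*z - 3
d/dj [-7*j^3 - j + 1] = -21*j^2 - 1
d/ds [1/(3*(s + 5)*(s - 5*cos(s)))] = -(s + (s + 5)*(5*sin(s) + 1) - 5*cos(s))/(3*(s + 5)^2*(s - 5*cos(s))^2)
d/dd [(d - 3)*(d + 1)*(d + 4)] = 3*d^2 + 4*d - 11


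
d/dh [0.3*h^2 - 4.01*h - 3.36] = 0.6*h - 4.01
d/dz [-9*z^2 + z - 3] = 1 - 18*z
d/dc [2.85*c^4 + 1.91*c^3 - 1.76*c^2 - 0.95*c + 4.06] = 11.4*c^3 + 5.73*c^2 - 3.52*c - 0.95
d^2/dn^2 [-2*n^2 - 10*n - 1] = -4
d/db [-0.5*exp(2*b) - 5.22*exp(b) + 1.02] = (-1.0*exp(b) - 5.22)*exp(b)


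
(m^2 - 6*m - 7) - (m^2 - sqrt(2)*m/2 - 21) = -6*m + sqrt(2)*m/2 + 14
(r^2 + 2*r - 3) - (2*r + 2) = r^2 - 5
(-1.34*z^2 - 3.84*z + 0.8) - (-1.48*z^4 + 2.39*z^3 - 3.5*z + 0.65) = 1.48*z^4 - 2.39*z^3 - 1.34*z^2 - 0.34*z + 0.15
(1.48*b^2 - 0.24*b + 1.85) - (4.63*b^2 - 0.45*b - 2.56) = -3.15*b^2 + 0.21*b + 4.41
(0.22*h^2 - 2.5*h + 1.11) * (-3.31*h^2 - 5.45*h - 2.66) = -0.7282*h^4 + 7.076*h^3 + 9.3657*h^2 + 0.600499999999999*h - 2.9526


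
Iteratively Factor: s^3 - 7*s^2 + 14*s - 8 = (s - 1)*(s^2 - 6*s + 8) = (s - 2)*(s - 1)*(s - 4)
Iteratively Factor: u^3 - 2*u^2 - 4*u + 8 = (u + 2)*(u^2 - 4*u + 4) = (u - 2)*(u + 2)*(u - 2)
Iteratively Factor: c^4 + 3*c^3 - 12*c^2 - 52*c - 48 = (c - 4)*(c^3 + 7*c^2 + 16*c + 12) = (c - 4)*(c + 2)*(c^2 + 5*c + 6) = (c - 4)*(c + 2)^2*(c + 3)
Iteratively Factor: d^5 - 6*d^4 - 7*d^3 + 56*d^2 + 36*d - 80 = (d - 1)*(d^4 - 5*d^3 - 12*d^2 + 44*d + 80) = (d - 1)*(d + 2)*(d^3 - 7*d^2 + 2*d + 40) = (d - 5)*(d - 1)*(d + 2)*(d^2 - 2*d - 8) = (d - 5)*(d - 1)*(d + 2)^2*(d - 4)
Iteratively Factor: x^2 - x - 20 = (x - 5)*(x + 4)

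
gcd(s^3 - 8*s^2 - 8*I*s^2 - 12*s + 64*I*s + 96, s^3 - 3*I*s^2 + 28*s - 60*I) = s^2 - 8*I*s - 12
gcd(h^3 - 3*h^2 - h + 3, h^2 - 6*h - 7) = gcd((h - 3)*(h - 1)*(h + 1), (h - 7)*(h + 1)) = h + 1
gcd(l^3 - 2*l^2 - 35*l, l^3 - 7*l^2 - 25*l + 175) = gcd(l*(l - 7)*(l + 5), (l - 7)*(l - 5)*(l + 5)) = l^2 - 2*l - 35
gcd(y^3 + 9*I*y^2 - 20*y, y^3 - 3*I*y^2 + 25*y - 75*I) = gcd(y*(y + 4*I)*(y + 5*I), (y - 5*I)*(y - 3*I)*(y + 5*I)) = y + 5*I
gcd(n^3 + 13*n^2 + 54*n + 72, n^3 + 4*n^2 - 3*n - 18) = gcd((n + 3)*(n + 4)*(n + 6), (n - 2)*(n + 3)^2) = n + 3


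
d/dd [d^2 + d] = 2*d + 1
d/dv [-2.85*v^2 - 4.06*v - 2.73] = -5.7*v - 4.06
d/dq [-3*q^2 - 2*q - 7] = -6*q - 2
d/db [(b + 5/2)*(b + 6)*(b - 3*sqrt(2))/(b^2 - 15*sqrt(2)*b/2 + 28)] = (4*b^4 - 60*sqrt(2)*b^3 - 153*sqrt(2)*b^2 + 456*b^2 - 312*sqrt(2)*b + 1904*b - 2856*sqrt(2) - 1020)/(2*(2*b^4 - 30*sqrt(2)*b^3 + 337*b^2 - 840*sqrt(2)*b + 1568))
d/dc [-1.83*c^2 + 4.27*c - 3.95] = 4.27 - 3.66*c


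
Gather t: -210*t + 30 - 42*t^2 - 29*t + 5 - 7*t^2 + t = -49*t^2 - 238*t + 35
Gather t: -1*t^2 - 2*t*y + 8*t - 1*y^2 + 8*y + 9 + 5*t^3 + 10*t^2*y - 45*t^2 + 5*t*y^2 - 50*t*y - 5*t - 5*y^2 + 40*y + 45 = 5*t^3 + t^2*(10*y - 46) + t*(5*y^2 - 52*y + 3) - 6*y^2 + 48*y + 54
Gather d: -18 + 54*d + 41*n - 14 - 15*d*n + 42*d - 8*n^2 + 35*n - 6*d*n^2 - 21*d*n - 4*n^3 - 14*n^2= d*(-6*n^2 - 36*n + 96) - 4*n^3 - 22*n^2 + 76*n - 32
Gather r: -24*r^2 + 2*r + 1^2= -24*r^2 + 2*r + 1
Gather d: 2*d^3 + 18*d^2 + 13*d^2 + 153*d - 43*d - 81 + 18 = 2*d^3 + 31*d^2 + 110*d - 63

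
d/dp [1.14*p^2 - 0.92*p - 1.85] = 2.28*p - 0.92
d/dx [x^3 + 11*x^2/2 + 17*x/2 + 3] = 3*x^2 + 11*x + 17/2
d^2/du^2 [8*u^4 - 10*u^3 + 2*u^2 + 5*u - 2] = 96*u^2 - 60*u + 4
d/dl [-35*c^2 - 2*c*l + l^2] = -2*c + 2*l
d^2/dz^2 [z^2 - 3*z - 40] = 2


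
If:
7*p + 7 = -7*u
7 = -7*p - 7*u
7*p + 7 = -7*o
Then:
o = u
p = -u - 1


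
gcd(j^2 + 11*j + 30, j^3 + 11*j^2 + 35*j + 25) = j + 5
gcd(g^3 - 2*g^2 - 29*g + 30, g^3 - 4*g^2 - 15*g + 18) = g^2 - 7*g + 6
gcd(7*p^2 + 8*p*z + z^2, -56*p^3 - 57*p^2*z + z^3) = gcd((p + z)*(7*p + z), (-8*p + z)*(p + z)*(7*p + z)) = 7*p^2 + 8*p*z + z^2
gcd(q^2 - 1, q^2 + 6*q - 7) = q - 1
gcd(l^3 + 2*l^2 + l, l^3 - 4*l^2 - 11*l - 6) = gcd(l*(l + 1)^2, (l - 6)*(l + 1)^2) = l^2 + 2*l + 1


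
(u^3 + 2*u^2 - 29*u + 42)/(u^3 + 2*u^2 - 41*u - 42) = (u^2 - 5*u + 6)/(u^2 - 5*u - 6)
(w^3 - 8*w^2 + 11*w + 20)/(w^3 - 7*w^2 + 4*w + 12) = (w^2 - 9*w + 20)/(w^2 - 8*w + 12)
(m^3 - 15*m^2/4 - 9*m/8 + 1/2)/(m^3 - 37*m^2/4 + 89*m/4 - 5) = (m + 1/2)/(m - 5)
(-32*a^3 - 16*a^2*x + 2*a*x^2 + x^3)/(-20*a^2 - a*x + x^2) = (-8*a^2 - 2*a*x + x^2)/(-5*a + x)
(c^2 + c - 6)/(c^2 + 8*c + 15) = (c - 2)/(c + 5)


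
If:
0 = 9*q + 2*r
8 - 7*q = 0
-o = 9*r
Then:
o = 324/7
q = 8/7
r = -36/7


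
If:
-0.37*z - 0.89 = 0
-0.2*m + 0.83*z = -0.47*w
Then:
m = 2.35*w - 9.98243243243243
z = -2.41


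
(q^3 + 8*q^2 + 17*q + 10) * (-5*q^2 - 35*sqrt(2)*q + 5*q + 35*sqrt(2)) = -5*q^5 - 35*sqrt(2)*q^4 - 35*q^4 - 245*sqrt(2)*q^3 - 45*q^3 - 315*sqrt(2)*q^2 + 35*q^2 + 50*q + 245*sqrt(2)*q + 350*sqrt(2)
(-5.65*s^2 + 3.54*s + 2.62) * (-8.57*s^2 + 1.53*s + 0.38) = 48.4205*s^4 - 38.9823*s^3 - 19.1842*s^2 + 5.3538*s + 0.9956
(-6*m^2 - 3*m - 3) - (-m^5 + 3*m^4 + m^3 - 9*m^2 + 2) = m^5 - 3*m^4 - m^3 + 3*m^2 - 3*m - 5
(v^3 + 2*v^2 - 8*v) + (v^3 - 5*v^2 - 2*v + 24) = 2*v^3 - 3*v^2 - 10*v + 24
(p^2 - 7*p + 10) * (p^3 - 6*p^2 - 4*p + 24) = p^5 - 13*p^4 + 48*p^3 - 8*p^2 - 208*p + 240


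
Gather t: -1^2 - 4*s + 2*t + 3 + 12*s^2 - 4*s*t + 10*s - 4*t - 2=12*s^2 + 6*s + t*(-4*s - 2)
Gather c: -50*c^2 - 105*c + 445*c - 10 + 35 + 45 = -50*c^2 + 340*c + 70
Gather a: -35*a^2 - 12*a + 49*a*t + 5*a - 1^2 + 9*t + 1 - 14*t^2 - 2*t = -35*a^2 + a*(49*t - 7) - 14*t^2 + 7*t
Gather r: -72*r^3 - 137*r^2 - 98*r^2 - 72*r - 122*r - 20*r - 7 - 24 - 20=-72*r^3 - 235*r^2 - 214*r - 51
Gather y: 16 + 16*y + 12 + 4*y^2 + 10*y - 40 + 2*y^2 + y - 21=6*y^2 + 27*y - 33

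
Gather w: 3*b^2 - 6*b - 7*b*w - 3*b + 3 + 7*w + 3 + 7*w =3*b^2 - 9*b + w*(14 - 7*b) + 6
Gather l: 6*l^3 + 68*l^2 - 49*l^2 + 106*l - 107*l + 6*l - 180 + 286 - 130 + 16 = 6*l^3 + 19*l^2 + 5*l - 8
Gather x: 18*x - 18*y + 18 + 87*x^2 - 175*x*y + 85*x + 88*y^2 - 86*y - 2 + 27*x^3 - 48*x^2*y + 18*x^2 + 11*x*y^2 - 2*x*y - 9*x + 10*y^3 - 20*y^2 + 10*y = 27*x^3 + x^2*(105 - 48*y) + x*(11*y^2 - 177*y + 94) + 10*y^3 + 68*y^2 - 94*y + 16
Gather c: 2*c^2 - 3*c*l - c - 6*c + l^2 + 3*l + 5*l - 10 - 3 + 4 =2*c^2 + c*(-3*l - 7) + l^2 + 8*l - 9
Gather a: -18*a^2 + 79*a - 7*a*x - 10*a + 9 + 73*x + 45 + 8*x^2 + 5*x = -18*a^2 + a*(69 - 7*x) + 8*x^2 + 78*x + 54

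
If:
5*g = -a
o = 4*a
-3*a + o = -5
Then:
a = -5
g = 1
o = -20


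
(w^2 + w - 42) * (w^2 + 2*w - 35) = w^4 + 3*w^3 - 75*w^2 - 119*w + 1470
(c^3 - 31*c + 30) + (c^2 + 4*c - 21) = c^3 + c^2 - 27*c + 9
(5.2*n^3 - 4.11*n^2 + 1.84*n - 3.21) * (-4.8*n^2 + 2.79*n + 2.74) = -24.96*n^5 + 34.236*n^4 - 6.0509*n^3 + 9.2802*n^2 - 3.9143*n - 8.7954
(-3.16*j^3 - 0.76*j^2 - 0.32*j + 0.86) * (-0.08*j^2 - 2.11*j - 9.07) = 0.2528*j^5 + 6.7284*j^4 + 30.2904*j^3 + 7.4996*j^2 + 1.0878*j - 7.8002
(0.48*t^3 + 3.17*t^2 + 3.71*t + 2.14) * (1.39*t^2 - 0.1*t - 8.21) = 0.6672*t^5 + 4.3583*t^4 + 0.899099999999999*t^3 - 23.4221*t^2 - 30.6731*t - 17.5694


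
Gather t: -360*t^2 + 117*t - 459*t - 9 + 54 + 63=-360*t^2 - 342*t + 108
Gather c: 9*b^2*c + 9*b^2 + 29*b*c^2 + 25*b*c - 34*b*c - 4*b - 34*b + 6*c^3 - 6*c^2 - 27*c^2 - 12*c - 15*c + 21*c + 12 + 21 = 9*b^2 - 38*b + 6*c^3 + c^2*(29*b - 33) + c*(9*b^2 - 9*b - 6) + 33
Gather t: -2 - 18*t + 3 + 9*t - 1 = -9*t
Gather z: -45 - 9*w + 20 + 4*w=-5*w - 25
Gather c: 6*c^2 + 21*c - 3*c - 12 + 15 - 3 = 6*c^2 + 18*c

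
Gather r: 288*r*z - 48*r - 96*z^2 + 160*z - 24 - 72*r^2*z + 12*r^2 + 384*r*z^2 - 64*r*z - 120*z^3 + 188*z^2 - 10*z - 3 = r^2*(12 - 72*z) + r*(384*z^2 + 224*z - 48) - 120*z^3 + 92*z^2 + 150*z - 27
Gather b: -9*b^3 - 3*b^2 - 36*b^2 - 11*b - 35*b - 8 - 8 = -9*b^3 - 39*b^2 - 46*b - 16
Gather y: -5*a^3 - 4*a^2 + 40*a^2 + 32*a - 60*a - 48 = -5*a^3 + 36*a^2 - 28*a - 48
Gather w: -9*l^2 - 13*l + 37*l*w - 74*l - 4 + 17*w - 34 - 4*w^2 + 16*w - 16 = -9*l^2 - 87*l - 4*w^2 + w*(37*l + 33) - 54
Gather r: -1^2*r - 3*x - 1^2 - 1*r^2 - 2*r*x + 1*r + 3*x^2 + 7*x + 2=-r^2 - 2*r*x + 3*x^2 + 4*x + 1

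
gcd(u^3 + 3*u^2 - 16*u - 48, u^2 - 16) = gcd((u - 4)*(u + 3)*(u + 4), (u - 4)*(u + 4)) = u^2 - 16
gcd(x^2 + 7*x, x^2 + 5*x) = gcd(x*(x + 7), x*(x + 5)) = x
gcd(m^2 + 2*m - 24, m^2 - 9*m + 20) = m - 4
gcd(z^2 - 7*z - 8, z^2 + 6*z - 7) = 1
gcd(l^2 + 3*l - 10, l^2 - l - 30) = l + 5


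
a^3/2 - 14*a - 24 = (a/2 + 1)*(a - 6)*(a + 4)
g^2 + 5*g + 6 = (g + 2)*(g + 3)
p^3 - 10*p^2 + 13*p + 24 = (p - 8)*(p - 3)*(p + 1)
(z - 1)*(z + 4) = z^2 + 3*z - 4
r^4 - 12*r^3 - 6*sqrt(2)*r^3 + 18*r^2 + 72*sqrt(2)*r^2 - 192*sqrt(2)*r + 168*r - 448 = (r - 8)*(r - 4)*(r - 7*sqrt(2))*(r + sqrt(2))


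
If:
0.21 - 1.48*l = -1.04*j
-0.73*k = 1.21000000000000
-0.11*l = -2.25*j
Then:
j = 0.01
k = -1.66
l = 0.15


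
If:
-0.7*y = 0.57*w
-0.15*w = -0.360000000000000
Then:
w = 2.40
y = -1.95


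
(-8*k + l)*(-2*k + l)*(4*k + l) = 64*k^3 - 24*k^2*l - 6*k*l^2 + l^3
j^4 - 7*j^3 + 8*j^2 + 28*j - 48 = (j - 4)*(j - 3)*(j - 2)*(j + 2)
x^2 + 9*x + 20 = (x + 4)*(x + 5)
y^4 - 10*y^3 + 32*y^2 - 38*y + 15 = (y - 5)*(y - 3)*(y - 1)^2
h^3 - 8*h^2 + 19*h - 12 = (h - 4)*(h - 3)*(h - 1)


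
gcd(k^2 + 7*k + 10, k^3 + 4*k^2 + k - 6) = k + 2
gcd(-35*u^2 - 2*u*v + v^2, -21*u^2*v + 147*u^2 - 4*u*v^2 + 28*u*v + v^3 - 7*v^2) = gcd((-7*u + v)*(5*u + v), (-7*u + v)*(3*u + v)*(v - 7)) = 7*u - v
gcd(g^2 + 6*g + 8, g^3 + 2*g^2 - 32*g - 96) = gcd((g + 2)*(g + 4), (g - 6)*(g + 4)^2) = g + 4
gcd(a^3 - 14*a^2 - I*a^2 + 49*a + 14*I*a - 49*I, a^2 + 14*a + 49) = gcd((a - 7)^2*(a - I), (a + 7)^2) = 1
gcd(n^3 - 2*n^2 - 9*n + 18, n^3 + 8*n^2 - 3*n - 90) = n - 3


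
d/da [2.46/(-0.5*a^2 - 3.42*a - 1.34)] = (2.46*a + 8.4132)/(0.5*a^2 + 3.42*a + 1.34)^2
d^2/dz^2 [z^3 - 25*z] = 6*z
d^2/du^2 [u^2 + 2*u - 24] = 2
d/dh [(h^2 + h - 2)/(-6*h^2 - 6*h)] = (-2*h - 1)/(3*h^2*(h^2 + 2*h + 1))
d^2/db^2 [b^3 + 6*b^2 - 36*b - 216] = 6*b + 12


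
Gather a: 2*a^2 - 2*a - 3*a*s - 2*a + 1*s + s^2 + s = 2*a^2 + a*(-3*s - 4) + s^2 + 2*s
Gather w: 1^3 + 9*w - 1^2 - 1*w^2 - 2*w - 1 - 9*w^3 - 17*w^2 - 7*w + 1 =-9*w^3 - 18*w^2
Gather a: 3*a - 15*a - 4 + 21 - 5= 12 - 12*a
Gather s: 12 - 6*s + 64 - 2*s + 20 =96 - 8*s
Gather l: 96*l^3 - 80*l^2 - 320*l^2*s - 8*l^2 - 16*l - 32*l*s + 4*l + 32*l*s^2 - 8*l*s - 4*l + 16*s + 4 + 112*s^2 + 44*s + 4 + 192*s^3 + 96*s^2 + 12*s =96*l^3 + l^2*(-320*s - 88) + l*(32*s^2 - 40*s - 16) + 192*s^3 + 208*s^2 + 72*s + 8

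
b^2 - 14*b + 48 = (b - 8)*(b - 6)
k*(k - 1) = k^2 - k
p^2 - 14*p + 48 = (p - 8)*(p - 6)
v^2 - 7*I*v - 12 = (v - 4*I)*(v - 3*I)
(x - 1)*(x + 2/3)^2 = x^3 + x^2/3 - 8*x/9 - 4/9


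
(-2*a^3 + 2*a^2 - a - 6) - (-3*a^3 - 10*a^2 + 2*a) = a^3 + 12*a^2 - 3*a - 6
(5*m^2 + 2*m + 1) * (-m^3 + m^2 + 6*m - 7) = -5*m^5 + 3*m^4 + 31*m^3 - 22*m^2 - 8*m - 7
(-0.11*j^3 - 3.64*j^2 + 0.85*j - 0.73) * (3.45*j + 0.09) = -0.3795*j^4 - 12.5679*j^3 + 2.6049*j^2 - 2.442*j - 0.0657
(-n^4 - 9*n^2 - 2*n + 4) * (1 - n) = n^5 - n^4 + 9*n^3 - 7*n^2 - 6*n + 4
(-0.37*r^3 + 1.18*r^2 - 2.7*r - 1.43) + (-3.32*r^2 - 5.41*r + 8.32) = -0.37*r^3 - 2.14*r^2 - 8.11*r + 6.89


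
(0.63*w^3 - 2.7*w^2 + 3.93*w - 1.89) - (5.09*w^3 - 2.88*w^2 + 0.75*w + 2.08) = -4.46*w^3 + 0.18*w^2 + 3.18*w - 3.97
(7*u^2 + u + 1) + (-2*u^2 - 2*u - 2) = 5*u^2 - u - 1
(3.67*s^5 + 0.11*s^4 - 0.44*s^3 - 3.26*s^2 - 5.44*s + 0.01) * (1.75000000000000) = 6.4225*s^5 + 0.1925*s^4 - 0.77*s^3 - 5.705*s^2 - 9.52*s + 0.0175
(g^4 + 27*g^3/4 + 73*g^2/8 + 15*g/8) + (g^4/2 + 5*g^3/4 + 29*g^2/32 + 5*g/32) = 3*g^4/2 + 8*g^3 + 321*g^2/32 + 65*g/32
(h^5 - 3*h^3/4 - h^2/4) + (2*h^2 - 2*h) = h^5 - 3*h^3/4 + 7*h^2/4 - 2*h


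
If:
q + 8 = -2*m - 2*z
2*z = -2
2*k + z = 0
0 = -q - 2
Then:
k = 1/2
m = -2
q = -2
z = -1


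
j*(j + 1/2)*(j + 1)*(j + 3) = j^4 + 9*j^3/2 + 5*j^2 + 3*j/2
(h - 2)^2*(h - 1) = h^3 - 5*h^2 + 8*h - 4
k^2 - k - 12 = (k - 4)*(k + 3)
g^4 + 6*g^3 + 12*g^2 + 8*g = g*(g + 2)^3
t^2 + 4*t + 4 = (t + 2)^2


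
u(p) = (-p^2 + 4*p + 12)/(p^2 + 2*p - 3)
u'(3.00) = -1.00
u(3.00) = 1.25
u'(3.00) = -1.00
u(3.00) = 1.25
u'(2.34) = -2.17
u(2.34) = 2.22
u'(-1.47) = -1.58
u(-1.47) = -1.05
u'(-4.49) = -1.14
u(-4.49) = -3.19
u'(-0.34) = -2.41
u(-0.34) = -2.95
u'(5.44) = -0.22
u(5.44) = 0.11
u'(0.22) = -6.38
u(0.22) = -5.11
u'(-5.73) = -0.38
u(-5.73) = -2.38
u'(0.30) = -7.86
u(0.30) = -5.68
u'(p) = (4 - 2*p)/(p^2 + 2*p - 3) + (-2*p - 2)*(-p^2 + 4*p + 12)/(p^2 + 2*p - 3)^2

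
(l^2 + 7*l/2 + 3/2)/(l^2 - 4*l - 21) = (l + 1/2)/(l - 7)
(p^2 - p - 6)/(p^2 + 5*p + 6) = (p - 3)/(p + 3)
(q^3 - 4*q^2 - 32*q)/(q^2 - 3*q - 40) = q*(q + 4)/(q + 5)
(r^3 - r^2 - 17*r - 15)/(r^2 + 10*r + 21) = (r^2 - 4*r - 5)/(r + 7)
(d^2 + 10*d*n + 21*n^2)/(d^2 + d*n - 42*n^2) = (d + 3*n)/(d - 6*n)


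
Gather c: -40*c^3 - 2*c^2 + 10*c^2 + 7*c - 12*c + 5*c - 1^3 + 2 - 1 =-40*c^3 + 8*c^2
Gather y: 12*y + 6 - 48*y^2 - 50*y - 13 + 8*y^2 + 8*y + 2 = -40*y^2 - 30*y - 5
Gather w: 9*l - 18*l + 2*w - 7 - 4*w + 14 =-9*l - 2*w + 7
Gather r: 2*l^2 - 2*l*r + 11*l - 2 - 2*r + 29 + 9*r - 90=2*l^2 + 11*l + r*(7 - 2*l) - 63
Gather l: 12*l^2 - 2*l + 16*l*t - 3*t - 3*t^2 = 12*l^2 + l*(16*t - 2) - 3*t^2 - 3*t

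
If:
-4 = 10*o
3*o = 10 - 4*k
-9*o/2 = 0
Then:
No Solution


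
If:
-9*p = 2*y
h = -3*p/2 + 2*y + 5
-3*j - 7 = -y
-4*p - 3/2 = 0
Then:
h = 143/16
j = -85/48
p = -3/8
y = 27/16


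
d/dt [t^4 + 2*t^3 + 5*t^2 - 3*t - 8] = 4*t^3 + 6*t^2 + 10*t - 3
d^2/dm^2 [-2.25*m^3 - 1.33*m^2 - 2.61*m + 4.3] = -13.5*m - 2.66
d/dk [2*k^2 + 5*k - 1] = 4*k + 5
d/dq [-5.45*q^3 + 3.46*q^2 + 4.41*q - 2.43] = -16.35*q^2 + 6.92*q + 4.41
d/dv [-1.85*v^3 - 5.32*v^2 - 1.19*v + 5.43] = -5.55*v^2 - 10.64*v - 1.19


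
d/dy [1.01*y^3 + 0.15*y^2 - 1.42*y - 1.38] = 3.03*y^2 + 0.3*y - 1.42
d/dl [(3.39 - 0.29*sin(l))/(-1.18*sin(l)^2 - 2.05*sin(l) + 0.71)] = (-0.3422*sin(l)^2 + 8.0004*sin(l) + 6.7436)*cos(l)/(1.3924*sin(l)^4 + 4.838*sin(l)^3 + 2.5269*sin(l)^2 - 2.911*sin(l) + 0.5041)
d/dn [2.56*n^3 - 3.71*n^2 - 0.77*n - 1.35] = 7.68*n^2 - 7.42*n - 0.77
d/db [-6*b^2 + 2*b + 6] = 2 - 12*b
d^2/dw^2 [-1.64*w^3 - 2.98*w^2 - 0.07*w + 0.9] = -9.84*w - 5.96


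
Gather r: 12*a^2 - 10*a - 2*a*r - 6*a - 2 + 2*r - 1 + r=12*a^2 - 16*a + r*(3 - 2*a) - 3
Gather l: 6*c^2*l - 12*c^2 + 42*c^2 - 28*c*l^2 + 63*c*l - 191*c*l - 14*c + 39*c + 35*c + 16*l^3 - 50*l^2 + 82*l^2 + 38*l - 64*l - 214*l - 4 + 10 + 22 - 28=30*c^2 + 60*c + 16*l^3 + l^2*(32 - 28*c) + l*(6*c^2 - 128*c - 240)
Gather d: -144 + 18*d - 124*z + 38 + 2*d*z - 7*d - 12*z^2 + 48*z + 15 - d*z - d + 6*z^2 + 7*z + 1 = d*(z + 10) - 6*z^2 - 69*z - 90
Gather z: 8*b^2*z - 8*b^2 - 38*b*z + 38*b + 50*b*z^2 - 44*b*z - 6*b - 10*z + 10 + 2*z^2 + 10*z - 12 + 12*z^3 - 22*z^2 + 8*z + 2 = -8*b^2 + 32*b + 12*z^3 + z^2*(50*b - 20) + z*(8*b^2 - 82*b + 8)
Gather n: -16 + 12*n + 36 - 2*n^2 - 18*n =-2*n^2 - 6*n + 20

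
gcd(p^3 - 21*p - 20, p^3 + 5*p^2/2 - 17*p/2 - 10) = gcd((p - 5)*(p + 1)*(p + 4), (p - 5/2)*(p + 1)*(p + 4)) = p^2 + 5*p + 4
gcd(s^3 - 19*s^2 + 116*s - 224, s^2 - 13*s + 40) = s - 8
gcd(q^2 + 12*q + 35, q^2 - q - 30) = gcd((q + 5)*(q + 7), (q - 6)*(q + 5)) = q + 5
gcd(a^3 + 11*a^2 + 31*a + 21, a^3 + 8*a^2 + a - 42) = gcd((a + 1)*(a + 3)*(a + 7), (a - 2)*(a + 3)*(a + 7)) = a^2 + 10*a + 21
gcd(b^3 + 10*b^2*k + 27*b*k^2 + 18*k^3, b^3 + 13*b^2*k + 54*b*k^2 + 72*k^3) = b^2 + 9*b*k + 18*k^2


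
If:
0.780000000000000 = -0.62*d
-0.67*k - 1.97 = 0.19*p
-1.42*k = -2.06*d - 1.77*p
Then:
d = -1.26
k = -2.73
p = -0.73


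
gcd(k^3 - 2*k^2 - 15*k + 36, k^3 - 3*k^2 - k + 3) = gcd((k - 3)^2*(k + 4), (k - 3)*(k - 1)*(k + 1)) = k - 3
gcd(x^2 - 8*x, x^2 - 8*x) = x^2 - 8*x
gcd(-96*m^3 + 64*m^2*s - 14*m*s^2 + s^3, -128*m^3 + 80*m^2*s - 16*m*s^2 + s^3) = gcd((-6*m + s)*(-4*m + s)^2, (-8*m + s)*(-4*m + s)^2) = 16*m^2 - 8*m*s + s^2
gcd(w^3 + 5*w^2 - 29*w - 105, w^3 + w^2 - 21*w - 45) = w^2 - 2*w - 15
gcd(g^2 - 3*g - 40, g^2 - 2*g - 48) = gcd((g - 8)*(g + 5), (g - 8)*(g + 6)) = g - 8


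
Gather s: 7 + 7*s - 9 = 7*s - 2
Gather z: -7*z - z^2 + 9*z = -z^2 + 2*z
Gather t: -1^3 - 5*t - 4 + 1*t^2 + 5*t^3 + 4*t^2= 5*t^3 + 5*t^2 - 5*t - 5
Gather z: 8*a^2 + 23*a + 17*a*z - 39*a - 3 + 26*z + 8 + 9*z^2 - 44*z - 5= 8*a^2 - 16*a + 9*z^2 + z*(17*a - 18)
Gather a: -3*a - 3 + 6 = 3 - 3*a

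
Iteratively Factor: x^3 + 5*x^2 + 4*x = (x + 4)*(x^2 + x) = x*(x + 4)*(x + 1)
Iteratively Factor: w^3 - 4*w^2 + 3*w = (w)*(w^2 - 4*w + 3) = w*(w - 1)*(w - 3)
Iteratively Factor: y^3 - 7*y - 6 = (y - 3)*(y^2 + 3*y + 2) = (y - 3)*(y + 1)*(y + 2)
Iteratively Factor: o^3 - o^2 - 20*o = (o + 4)*(o^2 - 5*o) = o*(o + 4)*(o - 5)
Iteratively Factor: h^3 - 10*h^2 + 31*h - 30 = (h - 2)*(h^2 - 8*h + 15) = (h - 3)*(h - 2)*(h - 5)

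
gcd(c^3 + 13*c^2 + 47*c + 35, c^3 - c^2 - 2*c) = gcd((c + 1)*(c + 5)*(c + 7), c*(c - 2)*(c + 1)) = c + 1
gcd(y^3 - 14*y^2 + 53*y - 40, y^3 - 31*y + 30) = y^2 - 6*y + 5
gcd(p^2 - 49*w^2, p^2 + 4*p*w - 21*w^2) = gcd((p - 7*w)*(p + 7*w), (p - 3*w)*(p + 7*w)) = p + 7*w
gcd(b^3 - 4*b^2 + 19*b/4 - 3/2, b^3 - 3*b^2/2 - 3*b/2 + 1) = b^2 - 5*b/2 + 1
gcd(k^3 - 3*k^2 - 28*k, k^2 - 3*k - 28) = k^2 - 3*k - 28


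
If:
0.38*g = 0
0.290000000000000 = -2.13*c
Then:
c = -0.14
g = 0.00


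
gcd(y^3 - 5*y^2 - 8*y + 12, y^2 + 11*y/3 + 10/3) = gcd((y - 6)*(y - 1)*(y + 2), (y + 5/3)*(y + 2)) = y + 2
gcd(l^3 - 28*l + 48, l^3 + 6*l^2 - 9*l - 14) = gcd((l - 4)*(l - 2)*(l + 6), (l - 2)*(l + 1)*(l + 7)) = l - 2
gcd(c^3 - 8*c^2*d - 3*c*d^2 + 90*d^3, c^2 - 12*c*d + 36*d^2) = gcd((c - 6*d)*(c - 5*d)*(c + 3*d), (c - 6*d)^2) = c - 6*d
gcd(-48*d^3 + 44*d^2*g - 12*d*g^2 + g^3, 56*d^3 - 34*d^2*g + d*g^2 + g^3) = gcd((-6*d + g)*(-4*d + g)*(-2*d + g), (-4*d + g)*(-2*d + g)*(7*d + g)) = 8*d^2 - 6*d*g + g^2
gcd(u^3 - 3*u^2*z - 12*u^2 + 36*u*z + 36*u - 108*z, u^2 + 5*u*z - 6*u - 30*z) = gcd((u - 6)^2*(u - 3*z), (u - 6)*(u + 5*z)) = u - 6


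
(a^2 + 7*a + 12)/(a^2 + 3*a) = (a + 4)/a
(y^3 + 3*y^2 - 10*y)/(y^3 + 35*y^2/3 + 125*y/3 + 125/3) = 3*y*(y - 2)/(3*y^2 + 20*y + 25)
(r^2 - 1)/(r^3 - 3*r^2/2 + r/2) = 2*(r + 1)/(r*(2*r - 1))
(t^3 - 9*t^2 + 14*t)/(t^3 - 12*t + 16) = t*(t - 7)/(t^2 + 2*t - 8)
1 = 1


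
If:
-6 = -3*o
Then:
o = 2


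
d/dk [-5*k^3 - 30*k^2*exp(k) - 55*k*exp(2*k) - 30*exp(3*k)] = -30*k^2*exp(k) - 15*k^2 - 110*k*exp(2*k) - 60*k*exp(k) - 90*exp(3*k) - 55*exp(2*k)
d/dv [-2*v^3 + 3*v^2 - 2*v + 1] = -6*v^2 + 6*v - 2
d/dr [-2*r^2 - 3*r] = -4*r - 3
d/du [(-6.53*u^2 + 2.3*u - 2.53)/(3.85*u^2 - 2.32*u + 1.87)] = (6.2946*u^2 - 4.94120000000001*u - 1.5686)/(14.8225*u^4 - 17.864*u^3 + 19.7814*u^2 - 8.6768*u + 3.4969)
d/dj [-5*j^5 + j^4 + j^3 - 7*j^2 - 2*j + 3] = -25*j^4 + 4*j^3 + 3*j^2 - 14*j - 2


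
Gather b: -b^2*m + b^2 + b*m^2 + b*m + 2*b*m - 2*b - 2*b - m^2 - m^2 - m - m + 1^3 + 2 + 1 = b^2*(1 - m) + b*(m^2 + 3*m - 4) - 2*m^2 - 2*m + 4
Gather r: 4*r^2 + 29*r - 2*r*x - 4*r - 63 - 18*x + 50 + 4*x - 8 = 4*r^2 + r*(25 - 2*x) - 14*x - 21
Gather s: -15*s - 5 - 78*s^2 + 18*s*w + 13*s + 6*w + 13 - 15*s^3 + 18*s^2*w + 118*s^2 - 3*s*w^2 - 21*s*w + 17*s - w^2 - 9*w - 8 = -15*s^3 + s^2*(18*w + 40) + s*(-3*w^2 - 3*w + 15) - w^2 - 3*w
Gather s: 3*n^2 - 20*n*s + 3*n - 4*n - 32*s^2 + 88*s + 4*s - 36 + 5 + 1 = 3*n^2 - n - 32*s^2 + s*(92 - 20*n) - 30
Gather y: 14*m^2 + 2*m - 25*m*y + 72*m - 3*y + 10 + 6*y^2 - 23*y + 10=14*m^2 + 74*m + 6*y^2 + y*(-25*m - 26) + 20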